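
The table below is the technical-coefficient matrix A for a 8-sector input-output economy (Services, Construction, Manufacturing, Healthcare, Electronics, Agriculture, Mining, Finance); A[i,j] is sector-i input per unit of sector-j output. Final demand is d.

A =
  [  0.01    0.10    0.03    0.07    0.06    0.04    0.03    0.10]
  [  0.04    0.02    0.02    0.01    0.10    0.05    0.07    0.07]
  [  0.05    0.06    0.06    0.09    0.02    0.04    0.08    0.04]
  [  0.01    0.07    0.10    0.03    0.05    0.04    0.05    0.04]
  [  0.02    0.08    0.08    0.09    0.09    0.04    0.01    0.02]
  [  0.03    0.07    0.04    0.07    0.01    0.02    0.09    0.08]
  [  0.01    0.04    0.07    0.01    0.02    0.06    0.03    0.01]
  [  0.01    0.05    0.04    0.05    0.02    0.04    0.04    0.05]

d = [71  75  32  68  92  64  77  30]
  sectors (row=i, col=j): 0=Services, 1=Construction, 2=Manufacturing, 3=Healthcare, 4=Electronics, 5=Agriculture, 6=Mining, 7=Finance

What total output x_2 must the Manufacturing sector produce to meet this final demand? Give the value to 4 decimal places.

Form M = I − A:
  [  0.99   -0.10   -0.03   -0.07   -0.06   -0.04   -0.03   -0.10]
  [ -0.04    0.98   -0.02   -0.01   -0.10   -0.05   -0.07   -0.07]
  [ -0.05   -0.06    0.94   -0.09   -0.02   -0.04   -0.08   -0.04]
  [ -0.01   -0.07   -0.10    0.97   -0.05   -0.04   -0.05   -0.04]
  [ -0.02   -0.08   -0.08   -0.09    0.91   -0.04   -0.01   -0.02]
  [ -0.03   -0.07   -0.04   -0.07   -0.01    0.98   -0.09   -0.08]
  [ -0.01   -0.04   -0.07   -0.01   -0.02   -0.06    0.97   -0.01]
  [ -0.01   -0.05   -0.04   -0.05   -0.02   -0.04   -0.04    0.95]
Leontief inverse L = M⁻¹:
  [  1.0262    0.1385    0.0683    0.1032    0.0952    0.0693    0.0656    0.1340]
  [  0.0527    1.0570    0.0542    0.0431    0.1283    0.0752    0.0969    0.0976]
  [  0.0660    0.1006    1.1003    0.1227    0.0513    0.0700    0.1164    0.0740]
  [  0.0270    0.1051    0.1349    1.0630    0.0788    0.0666    0.0842    0.0692]
  [  0.0383    0.1222    0.1221    0.1282    1.1275    0.0691    0.0469    0.0536]
  [  0.0439    0.1046    0.0756    0.0974    0.0380    1.0481    0.1223    0.1100]
  [  0.0215    0.0631    0.0916    0.0321    0.0368    0.0764    1.0541    0.0304]
  [  0.0213    0.0765    0.0666    0.0726    0.0409    0.0599    0.0656    1.0730]
Total output x = L · d:
  x_0 = 1.0262·71 + 0.1385·75 + 0.0683·32 + 0.1032·68 + 0.0952·92 + 0.0693·64 + 0.0656·77 + 0.1340·30 = 114.7278
  x_1 = 0.0527·71 + 1.0570·75 + 0.0542·32 + 0.0431·68 + 0.1283·92 + 0.0752·64 + 0.0969·77 + 0.0976·30 = 114.6877
  x_2 = 0.0660·71 + 0.1006·75 + 1.1003·32 + 0.1227·68 + 0.0513·92 + 0.0700·64 + 0.1164·77 + 0.0740·30 = 76.1645
  x_3 = 0.0270·71 + 0.1051·75 + 0.1349·32 + 1.0630·68 + 0.0788·92 + 0.0666·64 + 0.0842·77 + 0.0692·30 = 106.4656
  x_4 = 0.0383·71 + 0.1222·75 + 0.1221·32 + 0.1282·68 + 1.1275·92 + 0.0691·64 + 0.0469·77 + 0.0536·30 = 137.8873
  x_5 = 0.0439·71 + 0.1046·75 + 0.0756·32 + 0.0974·68 + 0.0380·92 + 1.0481·64 + 0.1223·77 + 0.1100·30 = 103.3034
  x_6 = 0.0215·71 + 0.0631·75 + 0.0916·32 + 0.0321·68 + 0.0368·92 + 0.0764·64 + 1.0541·77 + 0.0304·30 = 101.7305
  x_7 = 0.0213·71 + 0.0765·75 + 0.0666·32 + 0.0726·68 + 0.0409·92 + 0.0599·64 + 0.0656·77 + 1.0730·30 = 59.1691

76.1645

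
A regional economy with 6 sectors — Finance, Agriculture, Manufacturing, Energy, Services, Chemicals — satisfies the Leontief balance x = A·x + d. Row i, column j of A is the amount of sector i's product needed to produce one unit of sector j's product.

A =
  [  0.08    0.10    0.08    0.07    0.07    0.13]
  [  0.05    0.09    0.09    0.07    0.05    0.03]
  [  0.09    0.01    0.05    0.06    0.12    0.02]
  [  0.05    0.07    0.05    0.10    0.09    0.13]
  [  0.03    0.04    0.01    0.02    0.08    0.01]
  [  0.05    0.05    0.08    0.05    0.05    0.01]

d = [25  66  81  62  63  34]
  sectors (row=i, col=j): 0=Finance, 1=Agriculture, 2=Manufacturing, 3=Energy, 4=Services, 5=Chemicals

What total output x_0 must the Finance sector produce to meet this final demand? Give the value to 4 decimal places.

70.4448

Form M = I − A:
  [  0.92   -0.10   -0.08   -0.07   -0.07   -0.13]
  [ -0.05    0.91   -0.09   -0.07   -0.05   -0.03]
  [ -0.09   -0.01    0.95   -0.06   -0.12   -0.02]
  [ -0.05   -0.07   -0.05    0.90   -0.09   -0.13]
  [ -0.03   -0.04   -0.01   -0.02    0.92   -0.01]
  [ -0.05   -0.05   -0.08   -0.05   -0.05    0.99]
Leontief inverse L = M⁻¹:
  [  1.1282    0.1500    0.1315    0.1207    0.1323    0.1725]
  [  0.0860    1.1259    0.1260    0.1083    0.0982    0.0632]
  [  0.1209    0.0422    1.0778    0.0911    0.1638    0.0525]
  [  0.0918    0.1151    0.0948    1.1462    0.1469    0.1695]
  [  0.0447    0.0576    0.0247    0.0354    1.1015    0.0239]
  [  0.0780    0.0766    0.1061    0.0786    0.0879    1.0360]
Total output x = L · d:
  x_0 = 1.1282·25 + 0.1500·66 + 0.1315·81 + 0.1207·62 + 0.1323·63 + 0.1725·34 = 70.4448
  x_1 = 0.0860·25 + 1.1259·66 + 0.1260·81 + 0.1083·62 + 0.0982·63 + 0.0632·34 = 101.7128
  x_2 = 0.1209·25 + 0.0422·66 + 1.0778·81 + 0.0911·62 + 0.1638·63 + 0.0525·34 = 110.8626
  x_3 = 0.0918·25 + 0.1151·66 + 0.0948·81 + 1.1462·62 + 0.1469·63 + 0.1695·34 = 103.6501
  x_4 = 0.0447·25 + 0.0576·66 + 0.0247·81 + 0.0354·62 + 1.1015·63 + 0.0239·34 = 79.3216
  x_5 = 0.0780·25 + 0.0766·66 + 0.1061·81 + 0.0786·62 + 0.0879·63 + 1.0360·34 = 61.2379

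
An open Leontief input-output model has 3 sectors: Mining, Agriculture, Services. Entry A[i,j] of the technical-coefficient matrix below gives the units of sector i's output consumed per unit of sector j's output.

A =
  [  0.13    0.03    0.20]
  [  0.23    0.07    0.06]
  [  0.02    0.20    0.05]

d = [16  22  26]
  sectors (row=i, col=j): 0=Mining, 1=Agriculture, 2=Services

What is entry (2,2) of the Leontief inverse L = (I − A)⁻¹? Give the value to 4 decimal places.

Form M = I − A:
  [  0.87   -0.03   -0.20]
  [ -0.23    0.93   -0.06]
  [ -0.02   -0.20    0.95]
Leontief inverse L = M⁻¹:
  [  1.1798    0.0927    0.2542]
  [  0.2974    1.1135    0.1329]
  [  0.0875    0.2364    1.0860]
Total output x = L · d:
  x_0 = 1.1798·16 + 0.0927·22 + 0.2542·26 = 27.5267
  x_1 = 0.2974·16 + 1.1135·22 + 0.1329·26 = 32.7110
  x_2 = 0.0875·16 + 0.2364·22 + 1.0860·26 = 34.8345

L[2,2] = 1.0860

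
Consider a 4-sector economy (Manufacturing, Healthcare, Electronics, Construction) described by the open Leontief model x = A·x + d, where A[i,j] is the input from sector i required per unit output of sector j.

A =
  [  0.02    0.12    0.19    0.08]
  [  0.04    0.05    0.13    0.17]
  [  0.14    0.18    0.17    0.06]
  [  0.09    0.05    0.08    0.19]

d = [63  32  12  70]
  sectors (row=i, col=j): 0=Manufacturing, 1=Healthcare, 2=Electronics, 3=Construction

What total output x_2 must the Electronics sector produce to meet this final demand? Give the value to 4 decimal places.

51.0947

Form M = I − A:
  [  0.98   -0.12   -0.19   -0.08]
  [ -0.04    0.95   -0.13   -0.17]
  [ -0.14   -0.18    0.83   -0.06]
  [ -0.09   -0.05   -0.08    0.81]
Leontief inverse L = M⁻¹:
  [  1.0869    0.2026    0.2971    0.1719]
  [  0.1019    1.1218    0.2243    0.2621]
  [  0.2162    0.2861    1.3164    0.1789]
  [  0.1484    0.1200    0.1769    1.2875]
Total output x = L · d:
  x_0 = 1.0869·63 + 0.2026·32 + 0.2971·12 + 0.1719·70 = 90.5571
  x_1 = 0.1019·63 + 1.1218·32 + 0.2243·12 + 0.2621·70 = 63.3571
  x_2 = 0.2162·63 + 0.2861·32 + 1.3164·12 + 0.1789·70 = 51.0947
  x_3 = 0.1484·63 + 0.1200·32 + 0.1769·12 + 1.2875·70 = 105.4390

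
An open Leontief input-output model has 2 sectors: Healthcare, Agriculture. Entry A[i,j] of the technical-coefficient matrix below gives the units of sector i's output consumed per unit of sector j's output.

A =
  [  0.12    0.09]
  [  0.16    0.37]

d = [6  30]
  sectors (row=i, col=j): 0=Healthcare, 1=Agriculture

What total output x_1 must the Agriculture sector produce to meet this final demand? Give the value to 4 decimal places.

50.6667

Form M = I − A:
  [  0.88   -0.09]
  [ -0.16    0.63]
Leontief inverse L = M⁻¹:
  [  1.1667    0.1667]
  [  0.2963    1.6296]
Total output x = L · d:
  x_0 = 1.1667·6 + 0.1667·30 = 12.0000
  x_1 = 0.2963·6 + 1.6296·30 = 50.6667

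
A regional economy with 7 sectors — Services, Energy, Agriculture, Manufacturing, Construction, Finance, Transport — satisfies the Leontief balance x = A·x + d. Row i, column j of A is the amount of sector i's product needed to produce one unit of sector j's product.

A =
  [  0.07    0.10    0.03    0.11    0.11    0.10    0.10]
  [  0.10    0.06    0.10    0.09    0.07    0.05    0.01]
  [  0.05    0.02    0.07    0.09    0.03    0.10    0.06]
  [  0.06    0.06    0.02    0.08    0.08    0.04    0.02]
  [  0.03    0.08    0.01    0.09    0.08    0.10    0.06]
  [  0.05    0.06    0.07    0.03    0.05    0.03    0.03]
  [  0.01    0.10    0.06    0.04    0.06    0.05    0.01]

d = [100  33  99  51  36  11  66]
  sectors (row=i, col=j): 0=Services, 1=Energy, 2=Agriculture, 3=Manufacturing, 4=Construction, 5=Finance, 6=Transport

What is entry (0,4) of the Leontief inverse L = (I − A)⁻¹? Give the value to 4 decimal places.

Form M = I − A:
  [  0.93   -0.10   -0.03   -0.11   -0.11   -0.10   -0.10]
  [ -0.10    0.94   -0.10   -0.09   -0.07   -0.05   -0.01]
  [ -0.05   -0.02    0.93   -0.09   -0.03   -0.10   -0.06]
  [ -0.06   -0.06   -0.02    0.92   -0.08   -0.04   -0.02]
  [ -0.03   -0.08   -0.01   -0.09    0.92   -0.10   -0.06]
  [ -0.05   -0.06   -0.07   -0.03   -0.05    0.97   -0.03]
  [ -0.01   -0.10   -0.06   -0.04   -0.06   -0.05    0.99]
Leontief inverse L = M⁻¹:
  [  1.1274    0.1753    0.0830    0.1898    0.1857    0.1681    0.1409]
  [  0.1485    1.1161    0.1411    0.1592    0.1303    0.1099    0.0493]
  [  0.0870    0.0670    1.1058    0.1413    0.0775    0.1448    0.0884]
  [  0.0958    0.1044    0.0492    1.1306    0.1269    0.0824    0.0467]
  [  0.0717    0.1331    0.0487    0.1459    1.1336    0.1467    0.0876]
  [  0.0816    0.0972    0.0997    0.0749    0.0886    1.0697    0.0546]
  [  0.0440    0.1358    0.0921    0.0849    0.0980    0.0878    1.0318]
Total output x = L · d:
  x_0 = 1.1274·100 + 0.1753·33 + 0.0830·99 + 0.1898·51 + 0.1857·36 + 0.1681·11 + 0.1409·66 = 154.2548
  x_1 = 0.1485·100 + 1.1161·33 + 0.1411·99 + 0.1592·51 + 0.1303·36 + 0.1099·11 + 0.0493·66 = 82.9247
  x_2 = 0.0870·100 + 0.0670·33 + 1.1058·99 + 0.1413·51 + 0.0775·36 + 0.1448·11 + 0.0884·66 = 137.8064
  x_3 = 0.0958·100 + 0.1044·33 + 0.0492·99 + 1.1306·51 + 0.1269·36 + 0.0824·11 + 0.0467·66 = 84.1221
  x_4 = 0.0717·100 + 0.1331·33 + 0.0487·99 + 0.1459·51 + 1.1336·36 + 0.1467·11 + 0.0876·66 = 72.0299
  x_5 = 0.0816·100 + 0.0972·33 + 0.0997·99 + 0.0749·51 + 0.0886·36 + 1.0697·11 + 0.0546·66 = 43.6159
  x_6 = 0.0440·100 + 0.1358·33 + 0.0921·99 + 0.0849·51 + 0.0980·36 + 0.0878·11 + 1.0318·66 = 94.9201

L[0,4] = 0.1857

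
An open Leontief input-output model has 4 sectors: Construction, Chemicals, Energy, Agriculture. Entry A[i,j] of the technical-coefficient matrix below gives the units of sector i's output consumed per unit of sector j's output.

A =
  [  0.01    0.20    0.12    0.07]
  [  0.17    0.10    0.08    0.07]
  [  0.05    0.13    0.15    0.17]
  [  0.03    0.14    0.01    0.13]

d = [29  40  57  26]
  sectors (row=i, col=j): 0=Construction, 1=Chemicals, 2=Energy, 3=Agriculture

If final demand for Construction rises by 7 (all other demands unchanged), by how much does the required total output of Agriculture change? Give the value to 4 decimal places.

Form M = I − A:
  [  0.99   -0.20   -0.12   -0.07]
  [ -0.17    0.90   -0.08   -0.07]
  [ -0.05   -0.13    0.85   -0.17]
  [ -0.03   -0.14   -0.01    0.87]
Leontief inverse L = M⁻¹:
  [  1.0729    0.2869    0.1802    0.1446]
  [  0.2182    1.2029    0.1457    0.1428]
  [  0.1112    0.2421    1.2181    0.2664]
  [  0.0734    0.2062    0.0437    1.1805]
Total output x = L · d:
  x_0 = 1.0729·29 + 0.2869·40 + 0.1802·57 + 0.1446·26 = 56.6196
  x_1 = 0.2182·29 + 1.2029·40 + 0.1457·57 + 0.1428·26 = 66.4619
  x_2 = 0.1112·29 + 0.2421·40 + 1.2181·57 + 0.2664·26 = 89.2658
  x_3 = 0.0734·29 + 0.2062·40 + 0.0437·57 + 1.1805·26 = 43.5585
Δx_3 = L[3,0] · Δd_0 = 0.0734 · 7 = 0.5137

0.5137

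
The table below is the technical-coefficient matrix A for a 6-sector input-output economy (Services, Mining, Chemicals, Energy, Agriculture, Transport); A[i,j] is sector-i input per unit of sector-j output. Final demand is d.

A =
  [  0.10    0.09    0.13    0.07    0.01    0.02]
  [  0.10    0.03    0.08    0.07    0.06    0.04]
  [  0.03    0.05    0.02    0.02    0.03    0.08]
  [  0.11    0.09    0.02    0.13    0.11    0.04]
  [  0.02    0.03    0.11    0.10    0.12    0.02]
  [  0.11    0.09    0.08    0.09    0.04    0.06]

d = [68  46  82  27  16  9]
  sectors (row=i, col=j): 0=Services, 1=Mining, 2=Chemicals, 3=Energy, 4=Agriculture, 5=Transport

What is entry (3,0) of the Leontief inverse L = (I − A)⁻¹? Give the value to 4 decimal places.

Form M = I − A:
  [  0.90   -0.09   -0.13   -0.07   -0.01   -0.02]
  [ -0.10    0.97   -0.08   -0.07   -0.06   -0.04]
  [ -0.03   -0.05    0.98   -0.02   -0.03   -0.08]
  [ -0.11   -0.09   -0.02    0.87   -0.11   -0.04]
  [ -0.02   -0.03   -0.11   -0.10    0.88   -0.02]
  [ -0.11   -0.09   -0.08   -0.09   -0.04    0.94]
Leontief inverse L = M⁻¹:
  [  1.1534    0.1332    0.1755    0.1180    0.0453    0.0511]
  [  0.1481    1.0714    0.1258    0.1190    0.0969    0.0666]
  [  0.0627    0.0753    1.0497    0.0513    0.0525    0.0972]
  [  0.1786    0.1446    0.0849    1.2042    0.1686    0.0720]
  [  0.0634    0.0686    0.1522    0.1534    1.1683    0.0486]
  [  0.1743    0.1413    0.1365    0.1514    0.0849    1.0934]
Total output x = L · d:
  x_0 = 1.1534·68 + 0.1332·46 + 0.1755·82 + 0.1180·27 + 0.0453·16 + 0.0511·9 = 103.3255
  x_1 = 0.1481·68 + 1.0714·46 + 0.1258·82 + 0.1190·27 + 0.0969·16 + 0.0666·9 = 75.0359
  x_2 = 0.0627·68 + 0.0753·46 + 1.0497·82 + 0.0513·27 + 0.0525·16 + 0.0972·9 = 96.9055
  x_3 = 0.1786·68 + 0.1446·46 + 0.0849·82 + 1.2042·27 + 0.1686·16 + 0.0720·9 = 61.6149
  x_4 = 0.0634·68 + 0.0686·46 + 0.1522·82 + 0.1534·27 + 1.1683·16 + 0.0486·9 = 43.2220
  x_5 = 0.1743·68 + 0.1413·46 + 0.1365·82 + 0.1514·27 + 0.0849·16 + 1.0934·9 = 44.8358

L[3,0] = 0.1786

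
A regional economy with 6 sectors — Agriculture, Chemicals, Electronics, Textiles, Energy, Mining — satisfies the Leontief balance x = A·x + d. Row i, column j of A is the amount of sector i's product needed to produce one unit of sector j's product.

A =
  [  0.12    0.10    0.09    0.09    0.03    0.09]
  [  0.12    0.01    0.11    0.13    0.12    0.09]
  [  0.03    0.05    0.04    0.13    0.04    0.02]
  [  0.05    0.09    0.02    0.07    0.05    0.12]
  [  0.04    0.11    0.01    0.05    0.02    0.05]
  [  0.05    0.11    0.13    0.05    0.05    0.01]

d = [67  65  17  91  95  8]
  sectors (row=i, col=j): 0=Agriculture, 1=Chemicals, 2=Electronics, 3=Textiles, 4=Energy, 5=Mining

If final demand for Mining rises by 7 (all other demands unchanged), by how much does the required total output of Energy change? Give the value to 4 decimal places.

Form M = I − A:
  [  0.88   -0.10   -0.09   -0.09   -0.03   -0.09]
  [ -0.12    0.99   -0.11   -0.13   -0.12   -0.09]
  [ -0.03   -0.05    0.96   -0.13   -0.04   -0.02]
  [ -0.05   -0.09   -0.02    0.93   -0.05   -0.12]
  [ -0.04   -0.11   -0.01   -0.05    0.98   -0.05]
  [ -0.05   -0.11   -0.13   -0.05   -0.05    0.99]
Leontief inverse L = M⁻¹:
  [  1.1868    0.1691    0.1556    0.1727    0.0799    0.1514]
  [  0.1828    1.0916    0.1691    0.2110    0.1647    0.1532]
  [  0.0655    0.0911    1.0708    0.1757    0.0689    0.0606]
  [  0.0998    0.1447    0.0728    1.1290    0.0898    0.1651]
  [  0.0797    0.1457    0.0488    0.0961    1.0520    0.0863]
  [  0.0979    0.1565    0.1734    0.1171    0.0891    1.0554]
Total output x = L · d:
  x_0 = 1.1868·67 + 0.1691·65 + 0.1556·17 + 0.1727·91 + 0.0799·95 + 0.1514·8 = 117.6688
  x_1 = 0.1828·67 + 1.0916·65 + 0.1691·17 + 0.2110·91 + 0.1647·95 + 0.1532·8 = 122.1541
  x_2 = 0.0655·67 + 0.0911·65 + 1.0708·17 + 0.1757·91 + 0.0689·95 + 0.0606·8 = 51.5345
  x_3 = 0.0998·67 + 0.1447·65 + 0.0728·17 + 1.1290·91 + 0.0898·95 + 0.1651·8 = 129.9221
  x_4 = 0.0797·67 + 0.1457·65 + 0.0488·17 + 0.0961·91 + 1.0520·95 + 0.0863·8 = 125.0175
  x_5 = 0.0979·67 + 0.1565·65 + 0.1734·17 + 0.1171·91 + 0.0891·95 + 1.0554·8 = 47.2393
Δx_4 = L[4,5] · Δd_5 = 0.0863 · 7 = 0.6038

0.6038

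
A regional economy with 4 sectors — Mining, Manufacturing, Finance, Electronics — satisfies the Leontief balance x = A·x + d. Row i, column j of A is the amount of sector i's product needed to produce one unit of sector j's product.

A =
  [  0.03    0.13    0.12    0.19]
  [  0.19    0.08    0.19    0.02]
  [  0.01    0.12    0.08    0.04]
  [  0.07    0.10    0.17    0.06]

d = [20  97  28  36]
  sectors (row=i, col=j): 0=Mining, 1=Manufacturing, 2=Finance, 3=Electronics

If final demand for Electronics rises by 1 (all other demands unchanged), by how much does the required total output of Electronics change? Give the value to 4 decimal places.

Form M = I − A:
  [  0.97   -0.13   -0.12   -0.19]
  [ -0.19    0.92   -0.19   -0.02]
  [ -0.01   -0.12    0.92   -0.04]
  [ -0.07   -0.10   -0.17    0.94]
Leontief inverse L = M⁻¹:
  [  1.0913    0.2096    0.2290    0.2348]
  [  0.2378    1.1674    0.2878    0.0851]
  [  0.0479    0.1619    1.1380    0.0615]
  [  0.1152    0.1691    0.2535    1.1015]
Total output x = L · d:
  x_0 = 1.0913·20 + 0.2096·97 + 0.2290·28 + 0.2348·36 = 57.0209
  x_1 = 0.2378·20 + 1.1674·97 + 0.2878·28 + 0.0851·36 = 129.1130
  x_2 = 0.0479·20 + 0.1619·97 + 1.1380·28 + 0.0615·36 = 50.7413
  x_3 = 0.1152·20 + 0.1691·97 + 0.2535·28 + 1.1015·36 = 65.4562
Δx_3 = L[3,3] · Δd_3 = 1.1015 · 1 = 1.1015

1.1015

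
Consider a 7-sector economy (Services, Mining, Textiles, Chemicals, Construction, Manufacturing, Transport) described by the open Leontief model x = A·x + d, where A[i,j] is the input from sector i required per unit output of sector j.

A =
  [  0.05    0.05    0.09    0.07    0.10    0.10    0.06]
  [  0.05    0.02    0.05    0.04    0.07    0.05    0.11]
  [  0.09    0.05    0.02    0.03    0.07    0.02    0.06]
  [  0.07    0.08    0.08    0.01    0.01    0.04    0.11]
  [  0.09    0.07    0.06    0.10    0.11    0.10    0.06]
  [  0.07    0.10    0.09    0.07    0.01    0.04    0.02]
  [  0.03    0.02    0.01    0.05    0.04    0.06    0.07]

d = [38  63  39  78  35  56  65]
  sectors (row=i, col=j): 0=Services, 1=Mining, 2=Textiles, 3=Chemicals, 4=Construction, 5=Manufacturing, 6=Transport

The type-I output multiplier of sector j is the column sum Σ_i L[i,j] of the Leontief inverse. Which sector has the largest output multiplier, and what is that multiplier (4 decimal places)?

Form M = I − A:
  [  0.95   -0.05   -0.09   -0.07   -0.10   -0.10   -0.06]
  [ -0.05    0.98   -0.05   -0.04   -0.07   -0.05   -0.11]
  [ -0.09   -0.05    0.98   -0.03   -0.07   -0.02   -0.06]
  [ -0.07   -0.08   -0.08    0.99   -0.01   -0.04   -0.11]
  [ -0.09   -0.07   -0.06   -0.10    0.89   -0.10   -0.06]
  [ -0.07   -0.10   -0.09   -0.07   -0.01    0.96   -0.02]
  [ -0.03   -0.02   -0.01   -0.05   -0.04   -0.06    0.93]
Leontief inverse L = M⁻¹:
  [  1.1096    0.1024    0.1414    0.1191    0.1523    0.1522    0.1200]
  [  0.0911    1.0558    0.0851    0.0769    0.1088    0.0904    0.1543]
  [  0.1270    0.0816    1.0548    0.0647    0.1096    0.0599    0.1019]
  [  0.1088    0.1112    0.1127    1.0441    0.0494    0.0779    0.1558]
  [  0.1569    0.1298    0.1217    0.1563    1.1705    0.1622    0.1308]
  [  0.1131    0.1355    0.1283    0.1021    0.0499    1.0770    0.0701]
  [  0.0590    0.0472    0.0373    0.0756    0.0646    0.0881    1.1021]
Total output x = L · d:
  x_0 = 1.1096·38 + 0.1024·63 + 0.1414·39 + 0.1191·78 + 0.1523·35 + 0.1522·56 + 0.1200·65 = 85.0725
  x_1 = 0.0911·38 + 1.0558·63 + 0.0851·39 + 0.0769·78 + 0.1088·35 + 0.0904·56 + 0.1543·65 = 98.1928
  x_2 = 0.1270·38 + 0.0816·63 + 1.0548·39 + 0.0647·78 + 0.1096·35 + 0.0599·56 + 0.1019·65 = 69.9679
  x_3 = 0.1088·38 + 0.1112·63 + 0.1127·39 + 1.0441·78 + 0.0494·35 + 0.0779·56 + 0.1558·65 = 113.1871
  x_4 = 0.1569·38 + 0.1298·63 + 0.1217·39 + 0.1563·78 + 1.1705·35 + 0.1622·56 + 0.1308·65 = 89.6321
  x_5 = 0.1131·38 + 0.1355·63 + 0.1283·39 + 0.1021·78 + 0.0499·35 + 1.0770·56 + 0.0701·65 = 92.4156
  x_6 = 0.0590·38 + 0.0472·63 + 0.0373·39 + 0.0756·78 + 0.0646·35 + 0.0881·56 + 1.1021·65 = 91.4035
Output multipliers (column sums of L):
  Services: 1.7655
  Mining: 1.6635
  Textiles: 1.6812
  Chemicals: 1.6388
  Construction: 1.7051
  Manufacturing: 1.7078
  Transport: 1.8350

Transport (1.8350)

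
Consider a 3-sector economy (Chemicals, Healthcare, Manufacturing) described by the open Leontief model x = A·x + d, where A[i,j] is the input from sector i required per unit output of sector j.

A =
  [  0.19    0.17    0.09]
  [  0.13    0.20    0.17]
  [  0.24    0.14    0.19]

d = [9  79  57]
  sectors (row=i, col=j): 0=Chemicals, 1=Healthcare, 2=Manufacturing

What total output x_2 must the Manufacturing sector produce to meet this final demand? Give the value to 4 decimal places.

Form M = I − A:
  [  0.81   -0.17   -0.09]
  [ -0.13    0.80   -0.17]
  [ -0.24   -0.14    0.81]
Leontief inverse L = M⁻¹:
  [  1.3515    0.3254    0.2185]
  [  0.3163    1.3738    0.3235]
  [  0.4551    0.3339    1.3552]
Total output x = L · d:
  x_0 = 1.3515·9 + 0.3254·79 + 0.2185·57 = 50.3258
  x_1 = 0.3163·9 + 1.3738·79 + 0.3235·57 = 129.8183
  x_2 = 0.4551·9 + 0.3339·79 + 1.3552·57 = 107.7194

107.7194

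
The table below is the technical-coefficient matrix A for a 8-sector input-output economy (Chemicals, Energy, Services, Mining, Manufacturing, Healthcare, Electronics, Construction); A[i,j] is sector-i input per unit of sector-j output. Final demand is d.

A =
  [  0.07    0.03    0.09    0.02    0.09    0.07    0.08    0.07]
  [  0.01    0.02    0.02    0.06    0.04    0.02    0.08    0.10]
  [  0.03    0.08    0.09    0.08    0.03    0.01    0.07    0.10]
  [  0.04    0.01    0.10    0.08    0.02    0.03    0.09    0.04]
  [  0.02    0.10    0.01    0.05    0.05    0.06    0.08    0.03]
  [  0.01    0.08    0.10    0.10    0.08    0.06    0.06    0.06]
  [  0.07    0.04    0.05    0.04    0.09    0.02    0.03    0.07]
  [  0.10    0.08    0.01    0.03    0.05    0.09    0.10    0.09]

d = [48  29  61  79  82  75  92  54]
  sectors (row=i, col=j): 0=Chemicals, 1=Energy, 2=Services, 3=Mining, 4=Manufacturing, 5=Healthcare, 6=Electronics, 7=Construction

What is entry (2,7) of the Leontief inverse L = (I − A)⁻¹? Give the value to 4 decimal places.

Form M = I − A:
  [  0.93   -0.03   -0.09   -0.02   -0.09   -0.07   -0.08   -0.07]
  [ -0.01    0.98   -0.02   -0.06   -0.04   -0.02   -0.08   -0.10]
  [ -0.03   -0.08    0.91   -0.08   -0.03   -0.01   -0.07   -0.10]
  [ -0.04   -0.01   -0.10    0.92   -0.02   -0.03   -0.09   -0.04]
  [ -0.02   -0.10   -0.01   -0.05    0.95   -0.06   -0.08   -0.03]
  [ -0.01   -0.08   -0.10   -0.10   -0.08    0.94   -0.06   -0.06]
  [ -0.07   -0.04   -0.05   -0.04   -0.09   -0.02    0.97   -0.07]
  [ -0.10   -0.08   -0.01   -0.03   -0.05   -0.09   -0.10    0.91]
Leontief inverse L = M⁻¹:
  [  1.1146    0.0884    0.1443    0.0740    0.1466    0.1146    0.1499    0.1385]
  [  0.0445    1.0561    0.0530    0.0944    0.0764    0.0509    0.1278    0.1452]
  [  0.0742    0.1276    1.1388    0.1298    0.0770    0.0483    0.1374    0.1669]
  [  0.0766    0.0507    0.1485    1.1241    0.0614    0.0602    0.1440    0.0943]
  [  0.0499    0.1369    0.0480    0.0916    1.0908    0.0902    0.1312    0.0802]
  [  0.0522    0.1355    0.1570    0.1605    0.1313    1.1011    0.1341    0.1305]
  [  0.1057    0.0839    0.0899    0.0802    0.1323    0.0565    1.0875    0.1225]
  [  0.1493    0.1358    0.0660    0.0846    0.1131    0.1396    0.1739    1.1626]
Total output x = L · d:
  x_0 = 1.1146·48 + 0.0884·29 + 0.1443·61 + 0.0740·79 + 0.1466·82 + 0.1146·75 + 0.1499·92 + 0.1385·54 = 112.5975
  x_1 = 0.0445·48 + 1.0561·29 + 0.0530·61 + 0.0944·79 + 0.0764·82 + 0.0509·75 + 0.1278·92 + 0.1452·54 = 73.1289
  x_2 = 0.0742·48 + 0.1276·29 + 1.1388·61 + 0.1298·79 + 0.0770·82 + 0.0483·75 + 0.1374·92 + 0.1669·54 = 118.5701
  x_3 = 0.0766·48 + 0.0507·29 + 0.1485·61 + 1.1241·79 + 0.0614·82 + 0.0602·75 + 0.1440·92 + 0.0943·54 = 130.9007
  x_4 = 0.0499·48 + 0.1369·29 + 0.0480·61 + 0.0916·79 + 1.0908·82 + 0.0902·75 + 0.1312·92 + 0.0802·54 = 129.1345
  x_5 = 0.0522·48 + 0.1355·29 + 0.1570·61 + 0.1605·79 + 0.1313·82 + 1.1011·75 + 0.1341·92 + 0.1305·54 = 141.4252
  x_6 = 0.1057·48 + 0.0839·29 + 0.0899·61 + 0.0802·79 + 0.1323·82 + 0.0565·75 + 1.0875·92 + 0.1225·54 = 141.0788
  x_7 = 0.1493·48 + 0.1358·29 + 0.0660·61 + 0.0846·79 + 0.1131·82 + 0.1396·75 + 0.1739·92 + 1.1626·54 = 120.3469

L[2,7] = 0.1669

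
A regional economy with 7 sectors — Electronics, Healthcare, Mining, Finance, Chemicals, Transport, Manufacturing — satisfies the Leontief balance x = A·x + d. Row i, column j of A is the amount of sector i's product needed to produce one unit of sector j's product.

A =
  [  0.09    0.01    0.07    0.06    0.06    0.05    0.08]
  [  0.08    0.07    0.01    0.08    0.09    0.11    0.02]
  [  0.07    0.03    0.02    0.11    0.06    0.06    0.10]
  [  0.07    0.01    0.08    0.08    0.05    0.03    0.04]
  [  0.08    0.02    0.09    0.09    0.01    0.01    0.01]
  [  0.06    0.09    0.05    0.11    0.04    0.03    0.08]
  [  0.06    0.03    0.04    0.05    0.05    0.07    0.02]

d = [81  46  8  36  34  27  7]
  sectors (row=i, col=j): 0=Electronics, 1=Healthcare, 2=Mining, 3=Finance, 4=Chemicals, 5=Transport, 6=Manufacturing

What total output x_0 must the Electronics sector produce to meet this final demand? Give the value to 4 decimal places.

Form M = I − A:
  [  0.91   -0.01   -0.07   -0.06   -0.06   -0.05   -0.08]
  [ -0.08    0.93   -0.01   -0.08   -0.09   -0.11   -0.02]
  [ -0.07   -0.03    0.98   -0.11   -0.06   -0.06   -0.10]
  [ -0.07   -0.01   -0.08    0.92   -0.05   -0.03   -0.04]
  [ -0.08   -0.02   -0.09   -0.09    0.99   -0.01   -0.01]
  [ -0.06   -0.09   -0.05   -0.11   -0.04    0.97   -0.08]
  [ -0.06   -0.03   -0.04   -0.05   -0.05   -0.07    0.98]
Leontief inverse L = M⁻¹:
  [  1.1402    0.0307    0.1087    0.1154    0.0935    0.0820    0.1172]
  [  0.1364    1.0987    0.0542    0.1439    0.1275    0.1449    0.0581]
  [  0.1228    0.0529    1.0625    0.1676    0.0957    0.0940    0.1350]
  [  0.1134    0.0266    0.1137    1.1288    0.0792    0.0569    0.0729]
  [  0.1185    0.0336    0.1184    0.1328    1.0377    0.0350    0.0413]
  [  0.1154    0.1150    0.0901    0.1704    0.0806    1.0700    0.1161]
  [  0.0991    0.0490    0.0700    0.0948    0.0763    0.0944    1.0490]
Total output x = L · d:
  x_0 = 1.1402·81 + 0.0307·46 + 0.1087·8 + 0.1154·36 + 0.0935·34 + 0.0820·27 + 0.1172·7 = 105.0052
  x_1 = 0.1364·81 + 1.0987·46 + 0.0542·8 + 0.1439·36 + 0.1275·34 + 0.1449·27 + 0.0581·7 = 75.8552
  x_2 = 0.1228·81 + 0.0529·46 + 1.0625·8 + 0.1676·36 + 0.0957·34 + 0.0940·27 + 0.1350·7 = 33.6486
  x_3 = 0.1134·81 + 0.0266·46 + 0.1137·8 + 1.1288·36 + 0.0792·34 + 0.0569·27 + 0.0729·7 = 56.6933
  x_4 = 0.1185·81 + 0.0336·46 + 0.1184·8 + 0.1328·36 + 1.0377·34 + 0.0350·27 + 0.0413·7 = 53.3889
  x_5 = 0.1154·81 + 0.1150·46 + 0.0901·8 + 0.1704·36 + 0.0806·34 + 1.0700·27 + 0.1161·7 = 53.9386
  x_6 = 0.0991·81 + 0.0490·46 + 0.0700·8 + 0.0948·36 + 0.0763·34 + 0.0944·27 + 1.0490·7 = 26.7365

105.0052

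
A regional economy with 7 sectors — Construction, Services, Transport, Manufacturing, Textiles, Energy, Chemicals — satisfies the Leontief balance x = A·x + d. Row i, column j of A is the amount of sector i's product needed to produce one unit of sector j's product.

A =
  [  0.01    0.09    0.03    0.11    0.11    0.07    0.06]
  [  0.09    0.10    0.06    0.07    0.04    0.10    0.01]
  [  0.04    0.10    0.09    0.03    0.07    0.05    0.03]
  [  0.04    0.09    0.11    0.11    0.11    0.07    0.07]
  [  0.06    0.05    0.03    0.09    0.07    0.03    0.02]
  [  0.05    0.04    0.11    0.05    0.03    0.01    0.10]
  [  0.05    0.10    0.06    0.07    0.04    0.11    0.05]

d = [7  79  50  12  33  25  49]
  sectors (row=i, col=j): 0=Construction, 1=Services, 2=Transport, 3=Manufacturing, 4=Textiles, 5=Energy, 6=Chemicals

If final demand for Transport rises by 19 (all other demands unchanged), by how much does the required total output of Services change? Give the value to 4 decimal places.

Form M = I − A:
  [  0.99   -0.09   -0.03   -0.11   -0.11   -0.07   -0.06]
  [ -0.09    0.90   -0.06   -0.07   -0.04   -0.10   -0.01]
  [ -0.04   -0.10    0.91   -0.03   -0.07   -0.05   -0.03]
  [ -0.04   -0.09   -0.11    0.89   -0.11   -0.07   -0.07]
  [ -0.06   -0.05   -0.03   -0.09    0.93   -0.03   -0.02]
  [ -0.05   -0.04   -0.11   -0.05   -0.03    0.99   -0.10]
  [ -0.05   -0.10   -0.06   -0.07   -0.04   -0.11    0.95]
Leontief inverse L = M⁻¹:
  [  1.0573    0.1602    0.0943    0.1785    0.1685    0.1247    0.1013]
  [  0.1331    1.1697    0.1230    0.1352    0.0985    0.1522    0.0527]
  [  0.0792    0.1607    1.1416    0.0830    0.1178    0.0958    0.0614]
  [  0.0963    0.1796    0.1897    1.1918    0.1840    0.1377    0.1202]
  [  0.0920    0.1028    0.0758    0.1430    1.1176    0.0703    0.0508]
  [  0.0849    0.1027    0.1612    0.1018    0.0785    1.0589    0.1321]
  [  0.0955    0.1712    0.1258    0.1345    0.0964    0.1643    1.0937]
Total output x = L · d:
  x_0 = 1.0573·7 + 0.1602·79 + 0.0943·50 + 0.1785·12 + 0.1685·33 + 0.1247·25 + 0.1013·49 = 40.5551
  x_1 = 0.1331·7 + 1.1697·79 + 0.1230·50 + 0.1352·12 + 0.0985·33 + 0.1522·25 + 0.0527·49 = 110.7426
  x_2 = 0.0792·7 + 0.1607·79 + 1.1416·50 + 0.0830·12 + 0.1178·33 + 0.0958·25 + 0.0614·49 = 80.6166
  x_3 = 0.0963·7 + 0.1796·79 + 0.1897·50 + 1.1918·12 + 0.1840·33 + 0.1377·25 + 0.1202·49 = 54.0509
  x_4 = 0.0920·7 + 0.1028·79 + 0.0758·50 + 0.1430·12 + 1.1176·33 + 0.0703·25 + 0.0508·49 = 55.3964
  x_5 = 0.0849·7 + 0.1027·79 + 0.1612·50 + 0.1018·12 + 0.0785·33 + 1.0589·25 + 0.1321·49 = 53.5224
  x_6 = 0.0955·7 + 0.1712·79 + 0.1258·50 + 0.1345·12 + 0.0964·33 + 0.1643·25 + 1.0937·49 = 82.9746
Δx_1 = L[1,2] · Δd_2 = 0.1230 · 19 = 2.3364

2.3364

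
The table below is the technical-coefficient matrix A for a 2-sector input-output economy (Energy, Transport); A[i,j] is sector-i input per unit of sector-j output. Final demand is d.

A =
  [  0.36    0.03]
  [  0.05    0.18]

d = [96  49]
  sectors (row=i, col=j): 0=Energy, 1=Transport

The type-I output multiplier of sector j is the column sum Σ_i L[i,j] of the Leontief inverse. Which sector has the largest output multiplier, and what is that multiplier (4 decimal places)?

Energy (1.6625)

Form M = I − A:
  [  0.64   -0.03]
  [ -0.05    0.82]
Leontief inverse L = M⁻¹:
  [  1.5670    0.0573]
  [  0.0955    1.2230]
Total output x = L · d:
  x_0 = 1.5670·96 + 0.0573·49 = 153.2391
  x_1 = 0.0955·96 + 1.2230·49 = 69.0999
Output multipliers (column sums of L):
  Energy: 1.6625
  Transport: 1.2803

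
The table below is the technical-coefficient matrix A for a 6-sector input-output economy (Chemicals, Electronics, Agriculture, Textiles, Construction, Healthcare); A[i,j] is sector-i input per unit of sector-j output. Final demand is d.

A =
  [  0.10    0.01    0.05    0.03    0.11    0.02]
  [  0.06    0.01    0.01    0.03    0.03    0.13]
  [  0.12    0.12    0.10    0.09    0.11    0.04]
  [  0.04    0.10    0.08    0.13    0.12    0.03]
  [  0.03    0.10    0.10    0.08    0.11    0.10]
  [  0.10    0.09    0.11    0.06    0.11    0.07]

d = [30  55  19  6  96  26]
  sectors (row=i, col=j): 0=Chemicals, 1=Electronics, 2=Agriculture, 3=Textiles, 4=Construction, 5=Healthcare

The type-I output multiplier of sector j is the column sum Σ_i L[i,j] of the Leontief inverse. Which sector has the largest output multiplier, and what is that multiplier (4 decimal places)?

Construction (2.0877)

Form M = I − A:
  [  0.90   -0.01   -0.05   -0.03   -0.11   -0.02]
  [ -0.06    0.99   -0.01   -0.03   -0.03   -0.13]
  [ -0.12   -0.12    0.90   -0.09   -0.11   -0.04]
  [ -0.04   -0.10   -0.08    0.87   -0.12   -0.03]
  [ -0.03   -0.10   -0.10   -0.08    0.89   -0.10]
  [ -0.10   -0.09   -0.11   -0.06   -0.11    0.93]
Leontief inverse L = M⁻¹:
  [  1.1427    0.0529    0.0964    0.0709    0.1715    0.0568]
  [  0.1002    1.0469    0.0518    0.0637    0.0826    0.1617]
  [  0.1959    0.1921    1.1754    0.1620    0.2114    0.1096]
  [  0.1020    0.1700    0.1490    1.2000    0.2101    0.0937]
  [  0.1005    0.1744    0.1753    0.1500    1.2046    0.1684]
  [  0.1742    0.1613    0.1847    0.1281    0.2075    1.1360]
Total output x = L · d:
  x_0 = 1.1427·30 + 0.0529·55 + 0.0964·19 + 0.0709·6 + 0.1715·96 + 0.0568·26 = 57.3868
  x_1 = 0.1002·30 + 1.0469·55 + 0.0518·19 + 0.0637·6 + 0.0826·96 + 0.1617·26 = 74.0882
  x_2 = 0.1959·30 + 0.1921·55 + 1.1754·19 + 0.1620·6 + 0.2114·96 + 0.1096·26 = 62.8882
  x_3 = 0.1020·30 + 0.1700·55 + 0.1490·19 + 1.2000·6 + 0.2101·96 + 0.0937·26 = 45.0501
  x_4 = 0.1005·30 + 0.1744·55 + 0.1753·19 + 0.1500·6 + 1.2046·96 + 0.1684·26 = 136.8610
  x_5 = 0.1742·30 + 0.1613·55 + 0.1847·19 + 0.1281·6 + 0.2075·96 + 1.1360·26 = 67.8301
Output multipliers (column sums of L):
  Chemicals: 1.8156
  Electronics: 1.7976
  Agriculture: 1.8326
  Textiles: 1.7746
  Construction: 2.0877
  Healthcare: 1.7261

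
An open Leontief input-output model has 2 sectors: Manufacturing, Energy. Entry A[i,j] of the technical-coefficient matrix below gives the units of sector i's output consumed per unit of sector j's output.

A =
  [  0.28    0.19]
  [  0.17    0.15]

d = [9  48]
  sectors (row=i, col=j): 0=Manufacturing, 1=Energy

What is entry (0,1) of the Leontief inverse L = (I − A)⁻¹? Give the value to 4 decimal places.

Form M = I − A:
  [  0.72   -0.19]
  [ -0.17    0.85]
Leontief inverse L = M⁻¹:
  [  1.4663    0.3278]
  [  0.2933    1.2420]
Total output x = L · d:
  x_0 = 1.4663·9 + 0.3278·48 = 28.9288
  x_1 = 0.2933·9 + 1.2420·48 = 62.2563

L[0,1] = 0.3278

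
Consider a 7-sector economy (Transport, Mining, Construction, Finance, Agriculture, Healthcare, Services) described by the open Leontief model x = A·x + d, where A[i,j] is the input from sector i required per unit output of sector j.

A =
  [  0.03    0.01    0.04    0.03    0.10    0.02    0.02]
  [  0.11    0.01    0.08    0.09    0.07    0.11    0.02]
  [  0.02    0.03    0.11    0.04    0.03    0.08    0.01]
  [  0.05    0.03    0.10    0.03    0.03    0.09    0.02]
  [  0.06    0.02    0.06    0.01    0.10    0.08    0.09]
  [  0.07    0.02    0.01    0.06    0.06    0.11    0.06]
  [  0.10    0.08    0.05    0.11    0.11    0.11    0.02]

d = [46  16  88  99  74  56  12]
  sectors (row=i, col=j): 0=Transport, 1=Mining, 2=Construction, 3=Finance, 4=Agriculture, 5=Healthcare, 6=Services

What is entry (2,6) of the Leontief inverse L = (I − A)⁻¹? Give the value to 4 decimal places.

Form M = I − A:
  [  0.97   -0.01   -0.04   -0.03   -0.10   -0.02   -0.02]
  [ -0.11    0.99   -0.08   -0.09   -0.07   -0.11   -0.02]
  [ -0.02   -0.03    0.89   -0.04   -0.03   -0.08   -0.01]
  [ -0.05   -0.03   -0.10    0.97   -0.03   -0.09   -0.02]
  [ -0.06   -0.02   -0.06   -0.01    0.90   -0.08   -0.09]
  [ -0.07   -0.02   -0.01   -0.06   -0.06    0.89   -0.06]
  [ -0.10   -0.08   -0.05   -0.11   -0.11   -0.11    0.98]
Leontief inverse L = M⁻¹:
  [  1.0530    0.0209    0.0660    0.0463    0.1307    0.0534    0.0388]
  [  0.1507    1.0291    0.1261    0.1228    0.1226    0.1715    0.0496]
  [  0.0474    0.0431    1.1439    0.0641    0.0606    0.1246    0.0280]
  [  0.0804    0.0442    0.1346    1.0568    0.0661    0.1371    0.0399]
  [  0.1028    0.0412    0.0995    0.0452    1.1545    0.1395    0.1194]
  [  0.1095    0.0379    0.0438    0.0917    0.1078    1.1643    0.0865]
  [  0.1550    0.1022    0.1066    0.1520    0.1755    0.1875    1.0574]
Total output x = L · d:
  x_0 = 1.0530·46 + 0.0209·16 + 0.0660·88 + 0.0463·99 + 0.1307·74 + 0.0534·56 + 0.0388·12 = 72.2852
  x_1 = 0.1507·46 + 1.0291·16 + 0.1261·88 + 0.1228·99 + 0.1226·74 + 0.1715·56 + 0.0496·12 = 65.9233
  x_2 = 0.0474·46 + 0.0431·16 + 1.1439·88 + 0.0641·99 + 0.0606·74 + 0.1246·56 + 0.0280·12 = 121.6813
  x_3 = 0.0804·46 + 0.0442·16 + 0.1346·88 + 1.0568·99 + 0.0661·74 + 0.1371·56 + 0.0399·12 = 133.9156
  x_4 = 0.1028·46 + 0.0412·16 + 0.0995·88 + 0.0452·99 + 1.1545·74 + 0.1395·56 + 0.1194·12 = 113.2924
  x_5 = 0.1095·46 + 0.0379·16 + 0.0438·88 + 0.0917·99 + 0.1078·74 + 1.1643·56 + 0.0865·12 = 92.7980
  x_6 = 0.1550·46 + 0.1022·16 + 0.1066·88 + 0.1520·99 + 0.1755·74 + 0.1875·56 + 1.0574·12 = 69.3746

L[2,6] = 0.0280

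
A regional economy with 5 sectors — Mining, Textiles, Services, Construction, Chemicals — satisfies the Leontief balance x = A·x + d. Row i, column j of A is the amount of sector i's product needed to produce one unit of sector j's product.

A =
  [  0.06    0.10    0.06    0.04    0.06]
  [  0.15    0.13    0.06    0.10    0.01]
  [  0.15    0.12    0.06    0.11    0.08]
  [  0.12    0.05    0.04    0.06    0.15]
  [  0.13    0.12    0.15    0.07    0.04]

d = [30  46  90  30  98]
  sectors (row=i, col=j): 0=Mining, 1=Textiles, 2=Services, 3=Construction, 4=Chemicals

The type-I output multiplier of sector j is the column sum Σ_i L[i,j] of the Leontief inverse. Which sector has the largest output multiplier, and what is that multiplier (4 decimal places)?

Form M = I − A:
  [  0.94   -0.10   -0.06   -0.04   -0.06]
  [ -0.15    0.87   -0.06   -0.10   -0.01]
  [ -0.15   -0.12    0.94   -0.11   -0.08]
  [ -0.12   -0.05   -0.04    0.94   -0.15]
  [ -0.13   -0.12   -0.15   -0.07    0.96]
Leontief inverse L = M⁻¹:
  [  1.1294    0.1615    0.1009    0.0840    0.0938]
  [  0.2387    1.2092    0.1088    0.1561    0.0610]
  [  0.2550    0.2135    1.1234    0.1754    0.1392]
  [  0.2056    0.1285    0.1000    1.1126    0.1964]
  [  0.2376    0.2158    0.2101    0.1394    1.0981]
Total output x = L · d:
  x_0 = 1.1294·30 + 0.1615·46 + 0.1009·90 + 0.0840·30 + 0.0938·98 = 62.1121
  x_1 = 0.2387·30 + 1.2092·46 + 0.1088·90 + 0.1561·30 + 0.0610·98 = 83.2335
  x_2 = 0.2550·30 + 0.2135·46 + 1.1234·90 + 0.1754·30 + 0.1392·98 = 137.4809
  x_3 = 0.2056·30 + 0.1285·46 + 0.1000·90 + 1.1126·30 + 0.1964·98 = 73.6994
  x_4 = 0.2376·30 + 0.2158·46 + 0.2101·90 + 0.1394·30 + 1.0981·98 = 147.7539
Output multipliers (column sums of L):
  Mining: 2.0663
  Textiles: 1.9285
  Services: 1.6432
  Construction: 1.6675
  Chemicals: 1.5884

Mining (2.0663)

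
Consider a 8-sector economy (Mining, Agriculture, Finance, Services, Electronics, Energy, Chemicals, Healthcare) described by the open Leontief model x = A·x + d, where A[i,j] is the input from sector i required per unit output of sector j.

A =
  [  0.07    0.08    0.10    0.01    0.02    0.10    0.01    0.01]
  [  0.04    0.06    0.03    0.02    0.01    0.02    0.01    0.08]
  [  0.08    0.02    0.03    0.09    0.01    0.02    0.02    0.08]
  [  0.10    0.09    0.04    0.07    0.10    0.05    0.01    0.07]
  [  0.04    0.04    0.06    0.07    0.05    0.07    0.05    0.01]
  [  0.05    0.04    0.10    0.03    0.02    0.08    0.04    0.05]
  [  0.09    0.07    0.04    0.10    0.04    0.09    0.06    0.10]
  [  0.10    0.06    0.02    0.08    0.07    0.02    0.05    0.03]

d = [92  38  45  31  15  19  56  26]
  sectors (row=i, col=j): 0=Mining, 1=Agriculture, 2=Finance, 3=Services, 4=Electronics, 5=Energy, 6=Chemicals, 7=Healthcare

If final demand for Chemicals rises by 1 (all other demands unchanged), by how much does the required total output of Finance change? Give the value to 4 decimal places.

Form M = I − A:
  [  0.93   -0.08   -0.10   -0.01   -0.02   -0.10   -0.01   -0.01]
  [ -0.04    0.94   -0.03   -0.02   -0.01   -0.02   -0.01   -0.08]
  [ -0.08   -0.02    0.97   -0.09   -0.01   -0.02   -0.02   -0.08]
  [ -0.10   -0.09   -0.04    0.93   -0.10   -0.05   -0.01   -0.07]
  [ -0.04   -0.04   -0.06   -0.07    0.95   -0.07   -0.05   -0.01]
  [ -0.05   -0.04   -0.10   -0.03   -0.02    0.92   -0.04   -0.05]
  [ -0.09   -0.07   -0.04   -0.10   -0.04   -0.09    0.94   -0.10]
  [ -0.10   -0.06   -0.02   -0.08   -0.07   -0.02   -0.05    0.97]
Leontief inverse L = M⁻¹:
  [  1.1129    0.1139    0.1383    0.0418    0.0378    0.1352    0.0266    0.0454]
  [  0.0725    1.0865    0.0519    0.0438    0.0275    0.0415    0.0226    0.1026]
  [  0.1270    0.0588    1.0626    0.1234    0.0382    0.0537    0.0360    0.1096]
  [  0.1601    0.1419    0.0892    1.1153    0.1349    0.0991    0.0343    0.1112]
  [  0.0873    0.0785    0.0975    0.1081    1.0764    0.1089    0.0694    0.0471]
  [  0.0999    0.0776    0.1378    0.0695    0.0442    1.1174    0.0601    0.0881]
  [  0.1638    0.1314    0.0957    0.1550    0.0824    0.1473    1.0894    0.1524]
  [  0.1518    0.1059    0.0615    0.1188    0.1003    0.0643    0.0701    1.0665]
Total output x = L · d:
  x_0 = 1.1129·92 + 0.1139·38 + 0.1383·45 + 0.0418·31 + 0.0378·15 + 0.1352·19 + 0.0266·56 + 0.0454·26 = 120.0389
  x_1 = 0.0725·92 + 1.0865·38 + 0.0519·45 + 0.0438·31 + 0.0275·15 + 0.0415·19 + 0.0226·56 + 0.1026·26 = 56.7877
  x_2 = 0.1270·92 + 0.0588·38 + 1.0626·45 + 0.1234·31 + 0.0382·15 + 0.0537·19 + 0.0360·56 + 0.1096·26 = 72.0193
  x_3 = 0.1601·92 + 0.1419·38 + 0.0892·45 + 1.1153·31 + 0.1349·15 + 0.0991·19 + 0.0343·56 + 0.1112·26 = 67.4255
  x_4 = 0.0873·92 + 0.0785·38 + 0.0975·45 + 0.1081·31 + 1.0764·15 + 0.1089·19 + 0.0694·56 + 0.0471·26 = 42.0791
  x_5 = 0.0999·92 + 0.0776·38 + 0.1378·45 + 0.0695·31 + 0.0442·15 + 1.1174·19 + 0.0601·56 + 0.0881·26 = 48.0526
  x_6 = 0.1638·92 + 0.1314·38 + 0.0957·45 + 0.1550·31 + 0.0824·15 + 0.1473·19 + 1.0894·56 + 0.1524·26 = 98.1835
  x_7 = 0.1518·92 + 0.1059·38 + 0.0615·45 + 0.1188·31 + 0.1003·15 + 0.0643·19 + 0.0701·56 + 1.0665·26 = 58.8261
Δx_2 = L[2,6] · Δd_6 = 0.0360 · 1 = 0.0360

0.0360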